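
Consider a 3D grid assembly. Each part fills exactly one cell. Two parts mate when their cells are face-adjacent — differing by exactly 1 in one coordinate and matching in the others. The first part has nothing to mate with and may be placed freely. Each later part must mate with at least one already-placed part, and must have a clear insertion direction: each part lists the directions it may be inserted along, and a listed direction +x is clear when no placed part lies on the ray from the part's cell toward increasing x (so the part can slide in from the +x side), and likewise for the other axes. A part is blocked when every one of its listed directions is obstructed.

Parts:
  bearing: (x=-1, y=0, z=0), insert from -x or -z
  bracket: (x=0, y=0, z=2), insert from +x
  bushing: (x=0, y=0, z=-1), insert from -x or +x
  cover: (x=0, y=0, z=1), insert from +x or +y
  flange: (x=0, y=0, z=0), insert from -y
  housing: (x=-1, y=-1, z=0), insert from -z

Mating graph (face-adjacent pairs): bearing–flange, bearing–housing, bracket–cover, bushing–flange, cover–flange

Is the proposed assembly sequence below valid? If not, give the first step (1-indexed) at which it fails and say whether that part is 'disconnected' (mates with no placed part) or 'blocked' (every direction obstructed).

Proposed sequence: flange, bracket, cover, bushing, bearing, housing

1. flange@(0, 0, 0) [-y clear] — {flange}
2. bracket@(0, 0, 2) — no placed neighbour ⇒ disconnected

Invalid at step 2 (disconnected)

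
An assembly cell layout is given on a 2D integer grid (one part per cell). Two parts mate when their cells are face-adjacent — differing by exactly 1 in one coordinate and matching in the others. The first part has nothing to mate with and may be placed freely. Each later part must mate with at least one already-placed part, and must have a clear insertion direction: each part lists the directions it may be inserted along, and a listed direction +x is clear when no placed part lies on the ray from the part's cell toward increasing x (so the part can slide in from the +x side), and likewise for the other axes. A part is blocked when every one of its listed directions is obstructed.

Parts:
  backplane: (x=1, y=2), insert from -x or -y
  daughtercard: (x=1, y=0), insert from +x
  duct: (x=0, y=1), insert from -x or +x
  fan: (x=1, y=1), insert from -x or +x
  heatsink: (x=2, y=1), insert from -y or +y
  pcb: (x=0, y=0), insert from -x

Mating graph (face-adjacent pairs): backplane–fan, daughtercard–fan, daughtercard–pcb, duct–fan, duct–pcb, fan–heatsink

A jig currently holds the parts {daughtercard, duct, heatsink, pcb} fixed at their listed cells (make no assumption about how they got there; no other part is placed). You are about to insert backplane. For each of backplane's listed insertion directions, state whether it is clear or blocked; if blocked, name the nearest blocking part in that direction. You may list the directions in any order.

-x: ray from backplane(1, 2) has no placed part ⇒ clear
-y: nearest on ray is daughtercard@(1, 0) ⇒ blocked

-x: clear; -y: blocked by daughtercard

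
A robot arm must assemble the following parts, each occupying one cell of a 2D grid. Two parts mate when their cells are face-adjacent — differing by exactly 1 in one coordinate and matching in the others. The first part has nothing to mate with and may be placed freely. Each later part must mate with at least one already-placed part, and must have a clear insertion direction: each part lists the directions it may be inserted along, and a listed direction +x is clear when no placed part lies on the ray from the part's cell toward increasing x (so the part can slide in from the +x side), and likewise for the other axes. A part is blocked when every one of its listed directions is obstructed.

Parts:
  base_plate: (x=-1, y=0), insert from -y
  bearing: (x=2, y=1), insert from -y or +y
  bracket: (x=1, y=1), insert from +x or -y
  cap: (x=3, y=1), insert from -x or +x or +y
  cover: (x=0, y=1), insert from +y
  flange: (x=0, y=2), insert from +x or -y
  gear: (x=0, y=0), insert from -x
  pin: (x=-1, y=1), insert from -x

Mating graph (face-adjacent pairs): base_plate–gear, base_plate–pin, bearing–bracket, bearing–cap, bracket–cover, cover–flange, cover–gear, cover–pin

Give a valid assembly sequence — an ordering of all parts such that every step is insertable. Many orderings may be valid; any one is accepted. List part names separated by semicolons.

1. cover@(0, 1) [+y clear] — {cover}
2. bracket@(1, 1) [+x clear] — {bracket, cover}
3. pin@(-1, 1) [-x clear] — {bracket, cover, pin}
4. gear@(0, 0) [-x clear] — {bracket, cover, gear, pin}
5. base_plate@(-1, 0) [-y clear] — {base_plate, bracket, cover, gear, pin}
6. flange@(0, 2) [+x clear] — {base_plate, bracket, cover, flange, gear, pin}
7. bearing@(2, 1) [-y clear] — {base_plate, bearing, bracket, cover, flange, gear, pin}
8. cap@(3, 1) [+x clear] — {base_plate, bearing, bracket, cap, cover, flange, gear, pin}

cover; bracket; pin; gear; base_plate; flange; bearing; cap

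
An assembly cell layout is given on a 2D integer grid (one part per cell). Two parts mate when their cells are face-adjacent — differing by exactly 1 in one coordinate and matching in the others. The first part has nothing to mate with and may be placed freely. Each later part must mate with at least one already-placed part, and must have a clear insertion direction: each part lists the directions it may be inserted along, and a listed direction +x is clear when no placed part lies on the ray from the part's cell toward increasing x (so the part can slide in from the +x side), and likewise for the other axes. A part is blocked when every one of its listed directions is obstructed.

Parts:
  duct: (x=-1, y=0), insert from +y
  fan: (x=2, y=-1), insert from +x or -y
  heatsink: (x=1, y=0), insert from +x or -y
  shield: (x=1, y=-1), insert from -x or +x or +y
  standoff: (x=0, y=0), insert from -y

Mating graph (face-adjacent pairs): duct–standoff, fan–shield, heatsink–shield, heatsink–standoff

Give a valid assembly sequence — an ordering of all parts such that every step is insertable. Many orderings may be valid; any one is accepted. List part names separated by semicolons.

1. shield@(1, -1) [-x clear] — {shield}
2. heatsink@(1, 0) [+x clear] — {heatsink, shield}
3. standoff@(0, 0) [-y clear] — {heatsink, shield, standoff}
4. duct@(-1, 0) [+y clear] — {duct, heatsink, shield, standoff}
5. fan@(2, -1) [+x clear] — {duct, fan, heatsink, shield, standoff}

shield; heatsink; standoff; duct; fan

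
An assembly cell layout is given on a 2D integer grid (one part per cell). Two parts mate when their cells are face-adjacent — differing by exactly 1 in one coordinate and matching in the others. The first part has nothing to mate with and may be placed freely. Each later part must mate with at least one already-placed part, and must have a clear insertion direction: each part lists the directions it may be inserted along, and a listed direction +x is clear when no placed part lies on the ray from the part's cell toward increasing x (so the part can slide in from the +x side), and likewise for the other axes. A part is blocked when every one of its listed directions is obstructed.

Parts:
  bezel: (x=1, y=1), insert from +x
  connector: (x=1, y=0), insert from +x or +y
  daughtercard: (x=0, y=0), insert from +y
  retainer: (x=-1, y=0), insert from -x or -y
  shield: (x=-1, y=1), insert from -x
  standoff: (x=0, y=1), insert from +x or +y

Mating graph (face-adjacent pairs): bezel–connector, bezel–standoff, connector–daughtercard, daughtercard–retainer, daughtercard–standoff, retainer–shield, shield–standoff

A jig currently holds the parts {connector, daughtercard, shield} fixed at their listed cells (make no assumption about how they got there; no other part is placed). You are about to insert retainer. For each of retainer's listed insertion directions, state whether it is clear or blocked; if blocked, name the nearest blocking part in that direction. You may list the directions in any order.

-x: ray from retainer(-1, 0) has no placed part ⇒ clear
-y: ray from retainer(-1, 0) has no placed part ⇒ clear

-x: clear; -y: clear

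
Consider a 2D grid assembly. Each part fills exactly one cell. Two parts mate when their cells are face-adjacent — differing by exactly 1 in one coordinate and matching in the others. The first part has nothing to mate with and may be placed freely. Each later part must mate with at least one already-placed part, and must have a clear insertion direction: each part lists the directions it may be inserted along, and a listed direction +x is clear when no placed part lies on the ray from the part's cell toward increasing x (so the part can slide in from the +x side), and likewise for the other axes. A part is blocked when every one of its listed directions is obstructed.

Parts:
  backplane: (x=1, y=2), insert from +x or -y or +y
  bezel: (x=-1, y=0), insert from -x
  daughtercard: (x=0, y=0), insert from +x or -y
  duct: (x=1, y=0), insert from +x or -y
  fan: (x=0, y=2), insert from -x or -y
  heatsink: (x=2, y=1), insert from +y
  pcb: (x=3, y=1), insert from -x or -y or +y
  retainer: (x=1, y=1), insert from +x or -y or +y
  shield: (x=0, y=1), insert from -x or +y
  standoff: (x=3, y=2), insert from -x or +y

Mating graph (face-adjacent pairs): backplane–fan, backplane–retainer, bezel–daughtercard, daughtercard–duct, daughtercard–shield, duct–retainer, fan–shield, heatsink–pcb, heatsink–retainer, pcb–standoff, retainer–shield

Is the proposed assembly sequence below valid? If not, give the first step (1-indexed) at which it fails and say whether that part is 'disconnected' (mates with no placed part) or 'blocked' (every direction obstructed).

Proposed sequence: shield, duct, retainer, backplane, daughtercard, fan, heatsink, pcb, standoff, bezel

1. shield@(0, 1) [-x clear] — {shield}
2. duct@(1, 0) — no placed neighbour ⇒ disconnected

Invalid at step 2 (disconnected)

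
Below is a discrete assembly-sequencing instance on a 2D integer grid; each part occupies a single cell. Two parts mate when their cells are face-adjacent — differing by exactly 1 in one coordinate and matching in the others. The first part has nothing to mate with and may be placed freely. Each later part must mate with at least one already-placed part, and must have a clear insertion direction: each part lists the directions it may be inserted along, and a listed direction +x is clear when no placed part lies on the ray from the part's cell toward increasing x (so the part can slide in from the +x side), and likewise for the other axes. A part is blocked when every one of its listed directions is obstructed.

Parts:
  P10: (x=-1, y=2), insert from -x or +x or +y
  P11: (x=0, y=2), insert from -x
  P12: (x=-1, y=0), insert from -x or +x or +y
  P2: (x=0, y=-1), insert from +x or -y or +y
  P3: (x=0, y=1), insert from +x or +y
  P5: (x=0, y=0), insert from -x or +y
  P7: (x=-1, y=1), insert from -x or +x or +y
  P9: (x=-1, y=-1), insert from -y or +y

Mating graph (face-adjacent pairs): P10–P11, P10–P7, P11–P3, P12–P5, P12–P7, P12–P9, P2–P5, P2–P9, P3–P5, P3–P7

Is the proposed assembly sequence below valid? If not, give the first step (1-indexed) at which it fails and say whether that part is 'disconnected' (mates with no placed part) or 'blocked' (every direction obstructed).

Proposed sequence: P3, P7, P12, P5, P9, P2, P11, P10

1. P3@(0, 1) [+x clear] — {P3}
2. P7@(-1, 1) [-x clear] — {P3, P7}
3. P12@(-1, 0) [-x clear] — {P12, P3, P7}
4. P5@(0, 0) — -x/+y all obstructed ⇒ blocked

Invalid at step 4 (blocked)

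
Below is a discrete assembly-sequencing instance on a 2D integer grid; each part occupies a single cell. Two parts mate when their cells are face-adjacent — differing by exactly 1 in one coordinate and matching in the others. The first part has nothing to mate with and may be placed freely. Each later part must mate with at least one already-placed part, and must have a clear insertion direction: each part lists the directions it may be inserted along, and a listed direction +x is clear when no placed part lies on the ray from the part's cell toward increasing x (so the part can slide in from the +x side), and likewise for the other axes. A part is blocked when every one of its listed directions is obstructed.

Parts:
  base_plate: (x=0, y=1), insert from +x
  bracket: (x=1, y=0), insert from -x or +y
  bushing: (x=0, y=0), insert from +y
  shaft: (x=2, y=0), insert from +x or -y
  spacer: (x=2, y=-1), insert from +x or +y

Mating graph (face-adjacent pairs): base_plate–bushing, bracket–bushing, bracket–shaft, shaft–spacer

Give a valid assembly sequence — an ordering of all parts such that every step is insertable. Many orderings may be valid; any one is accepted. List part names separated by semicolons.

spacer; shaft; bracket; bushing; base_plate

1. spacer@(2, -1) [+x clear] — {spacer}
2. shaft@(2, 0) [+x clear] — {shaft, spacer}
3. bracket@(1, 0) [-x clear] — {bracket, shaft, spacer}
4. bushing@(0, 0) [+y clear] — {bracket, bushing, shaft, spacer}
5. base_plate@(0, 1) [+x clear] — {base_plate, bracket, bushing, shaft, spacer}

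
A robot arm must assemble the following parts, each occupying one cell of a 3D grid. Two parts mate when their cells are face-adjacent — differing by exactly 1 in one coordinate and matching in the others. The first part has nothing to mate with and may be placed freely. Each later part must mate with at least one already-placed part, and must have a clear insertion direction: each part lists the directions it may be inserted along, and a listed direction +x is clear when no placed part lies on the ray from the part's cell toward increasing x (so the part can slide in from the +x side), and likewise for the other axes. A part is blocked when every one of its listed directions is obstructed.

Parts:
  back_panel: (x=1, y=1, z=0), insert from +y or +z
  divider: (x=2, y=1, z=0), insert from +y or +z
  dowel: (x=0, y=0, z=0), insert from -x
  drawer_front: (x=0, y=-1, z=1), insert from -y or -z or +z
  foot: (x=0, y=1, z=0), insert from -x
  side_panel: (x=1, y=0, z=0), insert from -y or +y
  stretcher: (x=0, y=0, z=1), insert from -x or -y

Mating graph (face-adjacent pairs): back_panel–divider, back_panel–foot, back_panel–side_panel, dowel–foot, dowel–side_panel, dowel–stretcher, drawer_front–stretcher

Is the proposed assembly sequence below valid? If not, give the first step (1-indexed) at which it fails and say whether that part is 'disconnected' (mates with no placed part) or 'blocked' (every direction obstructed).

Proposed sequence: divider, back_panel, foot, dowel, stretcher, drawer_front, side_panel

Valid

1. divider@(2, 1, 0) [+y clear] — {divider}
2. back_panel@(1, 1, 0) [+y clear] — {back_panel, divider}
3. foot@(0, 1, 0) [-x clear] — {back_panel, divider, foot}
4. dowel@(0, 0, 0) [-x clear] — {back_panel, divider, dowel, foot}
5. stretcher@(0, 0, 1) [-x clear] — {back_panel, divider, dowel, foot, stretcher}
6. drawer_front@(0, -1, 1) [-y clear] — {back_panel, divider, dowel, drawer_front, foot, stretcher}
7. side_panel@(1, 0, 0) [-y clear] — {back_panel, divider, dowel, drawer_front, foot, side_panel, stretcher}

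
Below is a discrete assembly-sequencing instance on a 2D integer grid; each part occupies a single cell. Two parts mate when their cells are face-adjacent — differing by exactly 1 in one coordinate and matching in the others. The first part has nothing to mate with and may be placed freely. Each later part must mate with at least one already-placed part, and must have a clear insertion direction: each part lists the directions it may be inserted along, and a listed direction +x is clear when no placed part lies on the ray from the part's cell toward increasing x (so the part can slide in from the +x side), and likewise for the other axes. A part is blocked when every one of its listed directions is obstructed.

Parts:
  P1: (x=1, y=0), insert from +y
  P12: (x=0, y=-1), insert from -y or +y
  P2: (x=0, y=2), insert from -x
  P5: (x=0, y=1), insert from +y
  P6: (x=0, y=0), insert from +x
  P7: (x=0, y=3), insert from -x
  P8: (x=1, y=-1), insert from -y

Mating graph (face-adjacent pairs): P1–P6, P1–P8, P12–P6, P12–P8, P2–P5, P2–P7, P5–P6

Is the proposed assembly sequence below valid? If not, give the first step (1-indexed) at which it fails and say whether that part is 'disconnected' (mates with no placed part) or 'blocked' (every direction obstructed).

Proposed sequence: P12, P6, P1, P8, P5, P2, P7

1. P12@(0, -1) [-y clear] — {P12}
2. P6@(0, 0) [+x clear] — {P12, P6}
3. P1@(1, 0) [+y clear] — {P1, P12, P6}
4. P8@(1, -1) [-y clear] — {P1, P12, P6, P8}
5. P5@(0, 1) [+y clear] — {P1, P12, P5, P6, P8}
6. P2@(0, 2) [-x clear] — {P1, P12, P2, P5, P6, P8}
7. P7@(0, 3) [-x clear] — {P1, P12, P2, P5, P6, P7, P8}

Valid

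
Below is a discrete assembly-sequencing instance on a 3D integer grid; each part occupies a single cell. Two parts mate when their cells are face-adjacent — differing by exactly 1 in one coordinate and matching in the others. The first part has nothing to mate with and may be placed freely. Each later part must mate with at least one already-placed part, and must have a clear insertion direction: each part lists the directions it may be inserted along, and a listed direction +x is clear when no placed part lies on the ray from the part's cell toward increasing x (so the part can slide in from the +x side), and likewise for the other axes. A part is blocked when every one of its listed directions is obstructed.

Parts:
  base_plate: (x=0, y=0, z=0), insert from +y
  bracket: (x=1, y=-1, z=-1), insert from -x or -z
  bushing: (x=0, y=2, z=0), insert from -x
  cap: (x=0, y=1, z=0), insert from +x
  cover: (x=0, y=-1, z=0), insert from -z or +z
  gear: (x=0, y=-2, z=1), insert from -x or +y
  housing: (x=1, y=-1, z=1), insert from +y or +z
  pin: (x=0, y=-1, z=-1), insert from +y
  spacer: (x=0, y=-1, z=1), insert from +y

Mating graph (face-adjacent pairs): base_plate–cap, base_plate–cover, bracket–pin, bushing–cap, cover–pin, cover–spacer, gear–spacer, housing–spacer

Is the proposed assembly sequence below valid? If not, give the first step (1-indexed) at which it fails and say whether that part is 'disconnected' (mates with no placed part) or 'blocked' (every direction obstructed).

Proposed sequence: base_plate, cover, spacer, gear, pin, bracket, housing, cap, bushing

1. base_plate@(0, 0, 0) [+y clear] — {base_plate}
2. cover@(0, -1, 0) [-z clear] — {base_plate, cover}
3. spacer@(0, -1, 1) [+y clear] — {base_plate, cover, spacer}
4. gear@(0, -2, 1) [-x clear] — {base_plate, cover, gear, spacer}
5. pin@(0, -1, -1) [+y clear] — {base_plate, cover, gear, pin, spacer}
6. bracket@(1, -1, -1) [-z clear] — {base_plate, bracket, cover, gear, pin, spacer}
7. housing@(1, -1, 1) [+y clear] — {base_plate, bracket, cover, gear, housing, pin, spacer}
8. cap@(0, 1, 0) [+x clear] — {base_plate, bracket, cap, cover, gear, housing, pin, spacer}
9. bushing@(0, 2, 0) [-x clear] — {base_plate, bracket, bushing, cap, cover, gear, housing, pin, spacer}

Valid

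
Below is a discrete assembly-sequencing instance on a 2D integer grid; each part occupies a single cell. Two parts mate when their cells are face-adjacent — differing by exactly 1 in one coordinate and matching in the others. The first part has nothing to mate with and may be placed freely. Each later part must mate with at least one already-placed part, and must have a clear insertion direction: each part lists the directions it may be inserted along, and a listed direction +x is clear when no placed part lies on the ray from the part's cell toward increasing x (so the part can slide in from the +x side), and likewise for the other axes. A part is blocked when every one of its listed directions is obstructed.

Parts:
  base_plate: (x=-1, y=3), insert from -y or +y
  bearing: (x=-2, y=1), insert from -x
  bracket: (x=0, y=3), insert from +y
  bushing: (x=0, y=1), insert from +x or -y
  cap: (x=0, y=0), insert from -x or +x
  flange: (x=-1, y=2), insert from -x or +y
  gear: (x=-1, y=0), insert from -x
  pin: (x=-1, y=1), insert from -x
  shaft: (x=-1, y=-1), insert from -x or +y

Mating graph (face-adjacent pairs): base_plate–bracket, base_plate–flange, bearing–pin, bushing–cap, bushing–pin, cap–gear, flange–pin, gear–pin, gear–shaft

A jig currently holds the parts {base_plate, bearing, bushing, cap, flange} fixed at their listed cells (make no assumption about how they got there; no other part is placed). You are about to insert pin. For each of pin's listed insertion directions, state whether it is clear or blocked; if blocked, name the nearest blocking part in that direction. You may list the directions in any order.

-x: nearest on ray is bearing@(-2, 1) ⇒ blocked

-x: blocked by bearing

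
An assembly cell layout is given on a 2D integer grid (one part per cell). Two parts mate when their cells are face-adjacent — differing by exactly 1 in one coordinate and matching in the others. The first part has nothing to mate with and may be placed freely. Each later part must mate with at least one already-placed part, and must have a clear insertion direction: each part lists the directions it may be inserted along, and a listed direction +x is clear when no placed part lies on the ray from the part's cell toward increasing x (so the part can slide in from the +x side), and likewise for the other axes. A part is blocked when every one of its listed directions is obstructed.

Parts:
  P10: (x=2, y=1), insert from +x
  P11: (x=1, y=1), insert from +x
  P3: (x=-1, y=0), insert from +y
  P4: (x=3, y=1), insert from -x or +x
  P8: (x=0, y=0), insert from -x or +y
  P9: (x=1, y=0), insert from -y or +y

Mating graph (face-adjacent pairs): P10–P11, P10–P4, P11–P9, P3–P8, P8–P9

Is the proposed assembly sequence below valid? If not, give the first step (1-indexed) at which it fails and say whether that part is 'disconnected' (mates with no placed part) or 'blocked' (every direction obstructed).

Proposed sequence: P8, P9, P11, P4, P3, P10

1. P8@(0, 0) [-x clear] — {P8}
2. P9@(1, 0) [-y clear] — {P8, P9}
3. P11@(1, 1) [+x clear] — {P11, P8, P9}
4. P4@(3, 1) — no placed neighbour ⇒ disconnected

Invalid at step 4 (disconnected)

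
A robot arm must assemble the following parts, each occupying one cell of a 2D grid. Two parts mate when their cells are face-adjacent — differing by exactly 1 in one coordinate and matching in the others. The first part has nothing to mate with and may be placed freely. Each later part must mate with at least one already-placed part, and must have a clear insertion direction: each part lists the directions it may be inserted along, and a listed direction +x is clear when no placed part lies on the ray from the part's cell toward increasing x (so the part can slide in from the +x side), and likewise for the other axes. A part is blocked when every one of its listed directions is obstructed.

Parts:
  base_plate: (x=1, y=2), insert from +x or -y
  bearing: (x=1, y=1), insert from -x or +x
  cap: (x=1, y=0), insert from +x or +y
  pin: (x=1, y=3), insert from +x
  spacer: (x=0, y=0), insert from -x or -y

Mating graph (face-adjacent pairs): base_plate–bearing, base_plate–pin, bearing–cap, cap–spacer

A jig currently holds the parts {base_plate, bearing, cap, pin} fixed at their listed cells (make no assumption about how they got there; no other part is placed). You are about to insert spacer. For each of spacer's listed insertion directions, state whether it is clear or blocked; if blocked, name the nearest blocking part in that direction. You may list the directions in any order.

-x: clear; -y: clear

-x: ray from spacer(0, 0) has no placed part ⇒ clear
-y: ray from spacer(0, 0) has no placed part ⇒ clear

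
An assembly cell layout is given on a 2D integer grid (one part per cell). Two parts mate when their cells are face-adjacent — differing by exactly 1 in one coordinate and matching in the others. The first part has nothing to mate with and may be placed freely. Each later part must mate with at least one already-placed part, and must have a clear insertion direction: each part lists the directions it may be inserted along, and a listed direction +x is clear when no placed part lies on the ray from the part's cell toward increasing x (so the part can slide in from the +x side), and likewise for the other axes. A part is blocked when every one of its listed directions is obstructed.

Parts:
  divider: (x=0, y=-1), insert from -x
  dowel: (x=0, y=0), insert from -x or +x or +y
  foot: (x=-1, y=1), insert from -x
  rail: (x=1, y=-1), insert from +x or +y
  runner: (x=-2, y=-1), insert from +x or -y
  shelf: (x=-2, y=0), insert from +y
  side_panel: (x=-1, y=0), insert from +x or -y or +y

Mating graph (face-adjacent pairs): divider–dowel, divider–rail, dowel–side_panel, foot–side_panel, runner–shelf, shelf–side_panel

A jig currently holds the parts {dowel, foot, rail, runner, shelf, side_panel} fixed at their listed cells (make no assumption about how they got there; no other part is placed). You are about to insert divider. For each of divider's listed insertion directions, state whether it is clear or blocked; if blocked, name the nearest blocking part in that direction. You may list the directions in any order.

-x: nearest on ray is runner@(-2, -1) ⇒ blocked

-x: blocked by runner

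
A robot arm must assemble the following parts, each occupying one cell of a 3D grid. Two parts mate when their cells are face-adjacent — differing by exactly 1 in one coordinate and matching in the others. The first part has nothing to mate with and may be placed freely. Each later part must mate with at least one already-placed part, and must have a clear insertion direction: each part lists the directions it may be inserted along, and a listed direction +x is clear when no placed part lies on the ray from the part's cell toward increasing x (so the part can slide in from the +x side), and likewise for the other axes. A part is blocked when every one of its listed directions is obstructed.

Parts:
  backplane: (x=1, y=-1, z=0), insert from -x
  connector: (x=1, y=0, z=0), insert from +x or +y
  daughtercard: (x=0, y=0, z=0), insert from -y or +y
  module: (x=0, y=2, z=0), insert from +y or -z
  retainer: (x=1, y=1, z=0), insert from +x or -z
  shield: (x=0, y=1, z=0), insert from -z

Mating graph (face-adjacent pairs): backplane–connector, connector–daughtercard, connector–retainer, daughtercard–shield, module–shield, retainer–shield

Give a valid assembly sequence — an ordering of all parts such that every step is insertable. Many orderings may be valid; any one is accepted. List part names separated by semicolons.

connector; retainer; daughtercard; shield; module; backplane

1. connector@(1, 0, 0) [+x clear] — {connector}
2. retainer@(1, 1, 0) [+x clear] — {connector, retainer}
3. daughtercard@(0, 0, 0) [-y clear] — {connector, daughtercard, retainer}
4. shield@(0, 1, 0) [-z clear] — {connector, daughtercard, retainer, shield}
5. module@(0, 2, 0) [+y clear] — {connector, daughtercard, module, retainer, shield}
6. backplane@(1, -1, 0) [-x clear] — {backplane, connector, daughtercard, module, retainer, shield}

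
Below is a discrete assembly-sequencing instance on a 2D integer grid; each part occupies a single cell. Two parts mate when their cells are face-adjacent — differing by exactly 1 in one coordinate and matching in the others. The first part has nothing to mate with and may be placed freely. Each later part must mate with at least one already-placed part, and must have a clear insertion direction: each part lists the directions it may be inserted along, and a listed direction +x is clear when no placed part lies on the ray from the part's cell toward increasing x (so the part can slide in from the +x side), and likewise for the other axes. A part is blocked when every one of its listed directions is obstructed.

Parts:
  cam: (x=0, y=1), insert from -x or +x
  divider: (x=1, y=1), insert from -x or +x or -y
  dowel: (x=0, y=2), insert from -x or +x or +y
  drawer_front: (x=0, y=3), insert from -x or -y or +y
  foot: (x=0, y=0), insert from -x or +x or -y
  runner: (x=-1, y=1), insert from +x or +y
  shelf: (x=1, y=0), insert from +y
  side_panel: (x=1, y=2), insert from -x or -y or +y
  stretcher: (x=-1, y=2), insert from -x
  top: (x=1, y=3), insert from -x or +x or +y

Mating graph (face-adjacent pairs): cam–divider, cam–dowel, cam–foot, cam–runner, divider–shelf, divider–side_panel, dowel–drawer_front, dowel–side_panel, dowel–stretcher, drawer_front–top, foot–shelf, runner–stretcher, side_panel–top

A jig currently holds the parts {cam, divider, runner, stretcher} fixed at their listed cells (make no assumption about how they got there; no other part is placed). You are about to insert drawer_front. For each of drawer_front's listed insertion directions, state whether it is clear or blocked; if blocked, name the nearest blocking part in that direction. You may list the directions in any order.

+y: clear; -x: clear; -y: blocked by cam

-x: ray from drawer_front(0, 3) has no placed part ⇒ clear
-y: nearest on ray is cam@(0, 1) ⇒ blocked
+y: ray from drawer_front(0, 3) has no placed part ⇒ clear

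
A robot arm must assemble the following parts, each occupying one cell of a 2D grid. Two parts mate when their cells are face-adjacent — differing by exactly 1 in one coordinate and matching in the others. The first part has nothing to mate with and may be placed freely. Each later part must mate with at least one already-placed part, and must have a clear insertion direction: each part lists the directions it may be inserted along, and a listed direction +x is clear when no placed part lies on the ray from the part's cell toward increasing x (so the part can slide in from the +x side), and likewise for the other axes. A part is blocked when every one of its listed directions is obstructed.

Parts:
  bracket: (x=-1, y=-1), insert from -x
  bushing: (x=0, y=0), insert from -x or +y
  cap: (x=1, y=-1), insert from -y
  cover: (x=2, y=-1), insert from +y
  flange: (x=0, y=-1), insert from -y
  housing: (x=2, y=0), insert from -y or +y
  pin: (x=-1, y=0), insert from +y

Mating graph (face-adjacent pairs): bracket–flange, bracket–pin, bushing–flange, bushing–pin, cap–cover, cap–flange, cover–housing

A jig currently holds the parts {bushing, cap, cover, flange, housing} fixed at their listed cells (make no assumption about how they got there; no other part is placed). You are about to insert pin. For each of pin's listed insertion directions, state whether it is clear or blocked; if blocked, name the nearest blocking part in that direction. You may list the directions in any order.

+y: ray from pin(-1, 0) has no placed part ⇒ clear

+y: clear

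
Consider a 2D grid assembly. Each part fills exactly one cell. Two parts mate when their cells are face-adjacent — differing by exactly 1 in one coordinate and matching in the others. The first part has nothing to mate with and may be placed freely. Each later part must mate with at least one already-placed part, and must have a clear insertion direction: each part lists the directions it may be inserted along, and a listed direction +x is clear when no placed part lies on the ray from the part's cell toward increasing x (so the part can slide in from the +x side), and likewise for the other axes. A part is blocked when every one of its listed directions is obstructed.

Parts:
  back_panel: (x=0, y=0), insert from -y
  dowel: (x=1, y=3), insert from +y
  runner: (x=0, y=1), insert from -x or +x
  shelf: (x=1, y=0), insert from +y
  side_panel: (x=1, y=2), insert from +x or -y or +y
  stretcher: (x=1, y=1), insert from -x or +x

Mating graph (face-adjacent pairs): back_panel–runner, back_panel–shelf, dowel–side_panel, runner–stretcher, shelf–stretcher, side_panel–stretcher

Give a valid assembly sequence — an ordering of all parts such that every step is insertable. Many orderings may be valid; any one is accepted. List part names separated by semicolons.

1. back_panel@(0, 0) [-y clear] — {back_panel}
2. shelf@(1, 0) [+y clear] — {back_panel, shelf}
3. stretcher@(1, 1) [-x clear] — {back_panel, shelf, stretcher}
4. side_panel@(1, 2) [+x clear] — {back_panel, shelf, side_panel, stretcher}
5. dowel@(1, 3) [+y clear] — {back_panel, dowel, shelf, side_panel, stretcher}
6. runner@(0, 1) [-x clear] — {back_panel, dowel, runner, shelf, side_panel, stretcher}

back_panel; shelf; stretcher; side_panel; dowel; runner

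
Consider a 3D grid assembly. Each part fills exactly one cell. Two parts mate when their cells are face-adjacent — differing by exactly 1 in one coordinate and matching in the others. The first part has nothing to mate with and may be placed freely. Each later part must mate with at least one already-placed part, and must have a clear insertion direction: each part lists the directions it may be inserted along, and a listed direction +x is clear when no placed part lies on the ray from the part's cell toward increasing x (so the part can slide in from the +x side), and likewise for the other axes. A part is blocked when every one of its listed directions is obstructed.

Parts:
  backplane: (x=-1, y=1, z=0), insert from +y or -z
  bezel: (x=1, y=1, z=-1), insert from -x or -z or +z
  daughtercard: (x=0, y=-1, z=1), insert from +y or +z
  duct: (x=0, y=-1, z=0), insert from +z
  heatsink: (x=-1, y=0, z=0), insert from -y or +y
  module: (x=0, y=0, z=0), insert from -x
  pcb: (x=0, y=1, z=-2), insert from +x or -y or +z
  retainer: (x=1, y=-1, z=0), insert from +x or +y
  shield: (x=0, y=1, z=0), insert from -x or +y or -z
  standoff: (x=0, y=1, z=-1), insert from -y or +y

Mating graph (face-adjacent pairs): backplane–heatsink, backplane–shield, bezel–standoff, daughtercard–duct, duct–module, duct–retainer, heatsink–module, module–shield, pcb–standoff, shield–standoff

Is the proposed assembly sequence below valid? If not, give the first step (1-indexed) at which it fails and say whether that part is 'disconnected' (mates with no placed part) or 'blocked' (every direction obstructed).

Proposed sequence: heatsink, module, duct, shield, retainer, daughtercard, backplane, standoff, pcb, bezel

Invalid at step 2 (blocked)

1. heatsink@(-1, 0, 0) [-y clear] — {heatsink}
2. module@(0, 0, 0) — -x all obstructed ⇒ blocked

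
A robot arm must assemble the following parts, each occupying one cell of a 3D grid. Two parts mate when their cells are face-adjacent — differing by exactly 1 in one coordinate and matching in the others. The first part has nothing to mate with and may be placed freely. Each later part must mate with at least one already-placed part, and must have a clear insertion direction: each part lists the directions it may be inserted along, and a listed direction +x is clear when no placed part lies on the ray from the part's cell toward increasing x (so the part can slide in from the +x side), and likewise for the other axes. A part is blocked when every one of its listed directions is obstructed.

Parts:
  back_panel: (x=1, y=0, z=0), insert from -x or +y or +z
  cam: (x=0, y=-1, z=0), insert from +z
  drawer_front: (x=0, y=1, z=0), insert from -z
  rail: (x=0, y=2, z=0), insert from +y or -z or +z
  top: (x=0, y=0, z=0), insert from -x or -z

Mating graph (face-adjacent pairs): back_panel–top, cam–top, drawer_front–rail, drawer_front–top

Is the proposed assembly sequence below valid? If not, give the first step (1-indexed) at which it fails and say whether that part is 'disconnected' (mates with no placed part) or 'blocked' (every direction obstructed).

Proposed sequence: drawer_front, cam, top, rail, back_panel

1. drawer_front@(0, 1, 0) [-z clear] — {drawer_front}
2. cam@(0, -1, 0) — no placed neighbour ⇒ disconnected

Invalid at step 2 (disconnected)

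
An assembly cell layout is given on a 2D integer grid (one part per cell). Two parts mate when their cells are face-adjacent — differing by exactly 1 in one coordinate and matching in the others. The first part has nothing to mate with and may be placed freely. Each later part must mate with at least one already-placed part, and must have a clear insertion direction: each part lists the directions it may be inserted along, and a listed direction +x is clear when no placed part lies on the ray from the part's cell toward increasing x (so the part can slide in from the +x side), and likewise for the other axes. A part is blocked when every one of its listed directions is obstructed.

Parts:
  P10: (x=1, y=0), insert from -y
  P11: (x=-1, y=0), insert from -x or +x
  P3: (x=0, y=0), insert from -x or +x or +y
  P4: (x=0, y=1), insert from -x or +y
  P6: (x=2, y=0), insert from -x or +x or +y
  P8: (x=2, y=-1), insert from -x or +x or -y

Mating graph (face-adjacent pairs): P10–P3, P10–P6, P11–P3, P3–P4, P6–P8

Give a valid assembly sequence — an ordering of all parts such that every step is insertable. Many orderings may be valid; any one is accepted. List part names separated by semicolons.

P11; P3; P10; P6; P8; P4

1. P11@(-1, 0) [-x clear] — {P11}
2. P3@(0, 0) [+x clear] — {P11, P3}
3. P10@(1, 0) [-y clear] — {P10, P11, P3}
4. P6@(2, 0) [+x clear] — {P10, P11, P3, P6}
5. P8@(2, -1) [-x clear] — {P10, P11, P3, P6, P8}
6. P4@(0, 1) [-x clear] — {P10, P11, P3, P4, P6, P8}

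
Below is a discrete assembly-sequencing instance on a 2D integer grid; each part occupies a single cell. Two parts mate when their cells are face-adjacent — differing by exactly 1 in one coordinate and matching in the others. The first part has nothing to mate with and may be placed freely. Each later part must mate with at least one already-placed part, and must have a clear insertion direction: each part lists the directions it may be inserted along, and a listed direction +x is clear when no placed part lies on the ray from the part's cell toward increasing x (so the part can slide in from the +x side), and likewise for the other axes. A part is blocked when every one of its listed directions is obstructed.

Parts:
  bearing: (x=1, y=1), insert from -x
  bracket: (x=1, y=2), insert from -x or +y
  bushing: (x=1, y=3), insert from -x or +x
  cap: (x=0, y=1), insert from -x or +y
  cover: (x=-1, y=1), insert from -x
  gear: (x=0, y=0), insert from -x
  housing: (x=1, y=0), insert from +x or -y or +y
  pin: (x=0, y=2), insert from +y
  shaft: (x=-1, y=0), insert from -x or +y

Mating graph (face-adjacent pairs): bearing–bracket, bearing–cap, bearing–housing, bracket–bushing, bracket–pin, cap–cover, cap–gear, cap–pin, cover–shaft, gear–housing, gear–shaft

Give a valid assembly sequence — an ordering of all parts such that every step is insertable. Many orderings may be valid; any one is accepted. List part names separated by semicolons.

bracket; bushing; pin; bearing; cap; housing; cover; gear; shaft

1. bracket@(1, 2) [-x clear] — {bracket}
2. bushing@(1, 3) [-x clear] — {bracket, bushing}
3. pin@(0, 2) [+y clear] — {bracket, bushing, pin}
4. bearing@(1, 1) [-x clear] — {bearing, bracket, bushing, pin}
5. cap@(0, 1) [-x clear] — {bearing, bracket, bushing, cap, pin}
6. housing@(1, 0) [+x clear] — {bearing, bracket, bushing, cap, housing, pin}
7. cover@(-1, 1) [-x clear] — {bearing, bracket, bushing, cap, cover, housing, pin}
8. gear@(0, 0) [-x clear] — {bearing, bracket, bushing, cap, cover, gear, housing, pin}
9. shaft@(-1, 0) [-x clear] — {bearing, bracket, bushing, cap, cover, gear, housing, pin, shaft}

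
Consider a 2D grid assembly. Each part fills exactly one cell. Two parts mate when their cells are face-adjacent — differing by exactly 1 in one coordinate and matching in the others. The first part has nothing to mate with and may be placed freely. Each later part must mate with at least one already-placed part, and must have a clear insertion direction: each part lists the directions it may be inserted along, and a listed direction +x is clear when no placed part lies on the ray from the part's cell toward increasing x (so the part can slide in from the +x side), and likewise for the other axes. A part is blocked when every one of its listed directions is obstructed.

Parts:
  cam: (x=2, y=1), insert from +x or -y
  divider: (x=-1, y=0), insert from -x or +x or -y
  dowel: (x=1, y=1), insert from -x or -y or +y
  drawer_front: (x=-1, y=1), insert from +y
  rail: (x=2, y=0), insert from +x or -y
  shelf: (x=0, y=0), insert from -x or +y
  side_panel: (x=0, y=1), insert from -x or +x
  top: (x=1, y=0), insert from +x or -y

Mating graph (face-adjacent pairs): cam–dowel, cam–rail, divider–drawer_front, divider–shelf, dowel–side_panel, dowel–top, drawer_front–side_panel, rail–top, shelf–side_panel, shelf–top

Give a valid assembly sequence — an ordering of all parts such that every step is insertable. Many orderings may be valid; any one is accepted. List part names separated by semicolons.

1. rail@(2, 0) [+x clear] — {rail}
2. cam@(2, 1) [+x clear] — {cam, rail}
3. top@(1, 0) [-y clear] — {cam, rail, top}
4. shelf@(0, 0) [-x clear] — {cam, rail, shelf, top}
5. dowel@(1, 1) [-x clear] — {cam, dowel, rail, shelf, top}
6. divider@(-1, 0) [-x clear] — {cam, divider, dowel, rail, shelf, top}
7. side_panel@(0, 1) [-x clear] — {cam, divider, dowel, rail, shelf, side_panel, top}
8. drawer_front@(-1, 1) [+y clear] — {cam, divider, dowel, drawer_front, rail, shelf, side_panel, top}

rail; cam; top; shelf; dowel; divider; side_panel; drawer_front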